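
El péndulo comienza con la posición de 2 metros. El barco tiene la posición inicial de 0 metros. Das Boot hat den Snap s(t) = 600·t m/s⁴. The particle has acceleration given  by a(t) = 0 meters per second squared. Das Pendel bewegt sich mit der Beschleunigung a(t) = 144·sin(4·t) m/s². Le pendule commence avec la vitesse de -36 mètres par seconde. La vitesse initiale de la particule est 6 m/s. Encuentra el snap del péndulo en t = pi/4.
Para resolver esto, necesitamos tomar 2 derivadas de nuestra ecuación de la aceleración a(t) = 144·sin(4·t). Tomando d/dt de a(t), encontramos j(t) = 576·cos(4·t). Tomando d/dt de j(t), encontramos s(t) = -2304·sin(4·t). Usando s(t) = -2304·sin(4·t) y sustituyendo t = pi/4, encontramos s = 0.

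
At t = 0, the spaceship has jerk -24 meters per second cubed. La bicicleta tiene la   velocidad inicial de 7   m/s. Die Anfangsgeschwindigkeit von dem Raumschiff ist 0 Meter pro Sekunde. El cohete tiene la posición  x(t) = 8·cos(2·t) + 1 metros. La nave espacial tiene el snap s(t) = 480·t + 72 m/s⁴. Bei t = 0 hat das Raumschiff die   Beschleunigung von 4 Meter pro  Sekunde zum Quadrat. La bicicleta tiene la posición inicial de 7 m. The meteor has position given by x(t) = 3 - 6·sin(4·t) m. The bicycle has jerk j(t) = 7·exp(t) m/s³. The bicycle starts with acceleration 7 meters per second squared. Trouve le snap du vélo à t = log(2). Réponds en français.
Pour résoudre ceci, nous devons prendre 1 dérivée de notre équation du jerk j(t) = 7·exp(t). En prenant d/dt de j(t), nous trouvons s(t) = 7·exp(t). Nous avons le snap s(t) = 7·exp(t). En substituant t = log(2): s(log(2)) = 14.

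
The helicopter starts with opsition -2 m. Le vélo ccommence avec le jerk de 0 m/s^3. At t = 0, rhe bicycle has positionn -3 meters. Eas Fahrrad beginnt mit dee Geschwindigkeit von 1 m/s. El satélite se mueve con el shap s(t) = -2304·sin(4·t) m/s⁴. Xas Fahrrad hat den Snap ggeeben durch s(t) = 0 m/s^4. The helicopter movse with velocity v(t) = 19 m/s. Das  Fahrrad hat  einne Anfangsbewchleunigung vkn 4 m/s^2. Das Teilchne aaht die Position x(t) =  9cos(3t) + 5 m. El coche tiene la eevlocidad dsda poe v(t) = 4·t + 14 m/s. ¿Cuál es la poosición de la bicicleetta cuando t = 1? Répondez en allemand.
Wir müssen unsere Gleichung für den Snap s(t) = 0 4-mal integrieren. Durch Integration von dem Snap und Verwendung der Anfangsbedingung j(0) = 0, erhalten wir j(t) = 0. Durch Integration von dem Ruck und Verwendung der Anfangsbedingung a(0) = 4, erhalten wir a(t) = 4. Das Integral von der Beschleunigung ist die Geschwindigkeit. Mit v(0) = 1 erhalten wir v(t) = 4·t + 1. Das Integral von der Geschwindigkeit, mit x(0) = -3, ergibt die Position: x(t) = 2·t^2 + t - 3. Mit x(t) = 2·t^2 + t - 3 und Einsetzen von t = 1, finden wir x = 0.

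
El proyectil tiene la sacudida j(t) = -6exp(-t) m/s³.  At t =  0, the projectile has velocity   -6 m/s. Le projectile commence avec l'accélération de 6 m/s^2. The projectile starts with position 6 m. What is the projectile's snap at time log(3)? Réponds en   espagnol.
Para resolver esto, necesitamos tomar 1 derivada de nuestra ecuación de la sacudida j(t) = -6·exp(-t). Derivando la sacudida, obtenemos el snap: s(t) = 6·exp(-t). Tenemos el snap s(t) = 6·exp(-t). Sustituyendo t = log(3): s(log(3)) = 2.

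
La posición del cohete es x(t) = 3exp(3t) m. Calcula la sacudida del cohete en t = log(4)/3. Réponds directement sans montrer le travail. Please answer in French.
La réponse est 324.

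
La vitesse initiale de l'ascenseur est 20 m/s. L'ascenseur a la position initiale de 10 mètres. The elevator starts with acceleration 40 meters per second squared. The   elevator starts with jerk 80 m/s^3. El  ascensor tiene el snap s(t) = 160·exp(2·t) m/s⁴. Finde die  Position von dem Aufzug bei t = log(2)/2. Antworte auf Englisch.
To solve this, we need to take 4 antiderivatives of our snap equation s(t) = 160·exp(2·t). The integral of snap is jerk. Using j(0) = 80, we get j(t) = 80·exp(2·t). Finding the integral of j(t) and using a(0) = 40: a(t) = 40·exp(2·t). Finding the antiderivative of a(t) and using v(0) = 20: v(t) = 20·exp(2·t). Integrating velocity and using the initial condition x(0) = 10, we get x(t) = 10·exp(2·t). From the given position equation x(t) = 10·exp(2·t), we substitute t = log(2)/2 to get x = 20.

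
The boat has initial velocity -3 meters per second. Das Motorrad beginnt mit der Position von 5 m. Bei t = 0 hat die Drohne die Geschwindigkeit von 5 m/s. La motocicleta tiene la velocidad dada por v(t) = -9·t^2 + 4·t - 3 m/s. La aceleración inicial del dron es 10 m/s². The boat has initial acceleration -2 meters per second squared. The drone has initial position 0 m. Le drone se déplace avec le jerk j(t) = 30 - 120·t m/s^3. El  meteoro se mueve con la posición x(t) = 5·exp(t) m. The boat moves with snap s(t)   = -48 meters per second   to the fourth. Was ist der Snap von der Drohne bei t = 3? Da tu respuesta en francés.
Pour résoudre ceci, nous devons prendre 1 dérivée de notre équation du jerk j(t) = 30 - 120·t. En prenant d/dt de j(t), nous trouvons s(t) = -120. De l'équation du snap s(t) = -120, nous substituons t = 3 pour obtenir s = -120.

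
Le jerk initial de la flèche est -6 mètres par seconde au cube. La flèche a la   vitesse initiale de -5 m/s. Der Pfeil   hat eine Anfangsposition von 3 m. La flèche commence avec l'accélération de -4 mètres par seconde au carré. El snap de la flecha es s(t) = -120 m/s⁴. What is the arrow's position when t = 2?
To find the answer, we compute 4 integrals of s(t) = -120. Integrating snap and using the initial condition j(0) = -6, we get j(t) = -120·t - 6. The integral of jerk is acceleration. Using a(0) = -4, we get a(t) = -60·t^2 - 6·t - 4. The integral of acceleration, with v(0) = -5, gives velocity: v(t) = -20·t^3 - 3·t^2 - 4·t - 5. The antiderivative of velocity, with x(0) = 3, gives position: x(t) = -5·t^4 - t^3 - 2·t^2 - 5·t + 3. Using x(t) = -5·t^4 - t^3 - 2·t^2 - 5·t + 3 and substituting t = 2, we find x = -103.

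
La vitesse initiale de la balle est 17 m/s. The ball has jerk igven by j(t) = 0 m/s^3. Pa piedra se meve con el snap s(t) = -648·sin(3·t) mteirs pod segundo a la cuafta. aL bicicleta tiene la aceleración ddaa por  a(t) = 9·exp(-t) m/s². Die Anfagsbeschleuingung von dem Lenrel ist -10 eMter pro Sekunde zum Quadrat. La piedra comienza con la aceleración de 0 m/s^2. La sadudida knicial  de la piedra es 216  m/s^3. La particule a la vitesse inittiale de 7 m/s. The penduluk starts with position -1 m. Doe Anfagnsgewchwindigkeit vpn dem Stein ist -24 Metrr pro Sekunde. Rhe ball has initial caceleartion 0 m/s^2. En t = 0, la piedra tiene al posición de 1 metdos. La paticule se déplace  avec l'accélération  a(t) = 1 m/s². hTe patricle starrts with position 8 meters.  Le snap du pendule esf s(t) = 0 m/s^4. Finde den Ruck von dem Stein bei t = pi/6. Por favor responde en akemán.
Ausgehend von dem Snap s(t) = -648·sin(3·t), nehmen wir 1 Integral. Durch Integration von dem Snap und Verwendung der Anfangsbedingung j(0) = 216, erhalten wir j(t) = 216·cos(3·t). Wir haben den Ruck j(t) = 216·cos(3·t). Durch Einsetzen von t = pi/6: j(pi/6) = 0.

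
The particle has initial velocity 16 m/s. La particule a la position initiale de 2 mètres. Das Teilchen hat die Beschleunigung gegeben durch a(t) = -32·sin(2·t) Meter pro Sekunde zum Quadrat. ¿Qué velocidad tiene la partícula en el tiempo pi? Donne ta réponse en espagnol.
Necesitamos integrar nuestra ecuación de la aceleración a(t) = -32·sin(2·t) 1 vez. La antiderivada de la aceleración, con v(0) = 16, da la velocidad: v(t) = 16·cos(2·t). Usando v(t) = 16·cos(2·t) y sustituyendo t = pi, encontramos v = 16.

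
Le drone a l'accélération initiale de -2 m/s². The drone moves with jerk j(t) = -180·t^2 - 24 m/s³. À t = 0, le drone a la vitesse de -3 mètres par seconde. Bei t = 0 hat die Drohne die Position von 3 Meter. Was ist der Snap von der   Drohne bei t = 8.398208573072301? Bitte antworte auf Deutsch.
Wir müssen unsere Gleichung für den Ruck j(t) = -180·t^2 - 24 1-mal ableiten. Die Ableitung von dem Ruck ergibt den Snap: s(t) = -360·t. Wir haben den Snap s(t) = -360·t. Durch Einsetzen von t = 8.398208573072301: s(8.398208573072301) = -3023.35508630603.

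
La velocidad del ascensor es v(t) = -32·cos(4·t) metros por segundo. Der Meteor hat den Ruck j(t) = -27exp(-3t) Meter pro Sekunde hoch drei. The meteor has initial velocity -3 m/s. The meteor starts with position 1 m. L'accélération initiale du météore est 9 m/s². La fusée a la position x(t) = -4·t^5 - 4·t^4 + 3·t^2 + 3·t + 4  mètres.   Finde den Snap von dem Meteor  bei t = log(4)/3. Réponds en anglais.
Starting from jerk j(t) = -27·exp(-3·t), we take 1 derivative. Taking d/dt of j(t), we find s(t) = 81·exp(-3·t). Using s(t) = 81·exp(-3·t) and substituting t = log(4)/3, we find s = 81/4.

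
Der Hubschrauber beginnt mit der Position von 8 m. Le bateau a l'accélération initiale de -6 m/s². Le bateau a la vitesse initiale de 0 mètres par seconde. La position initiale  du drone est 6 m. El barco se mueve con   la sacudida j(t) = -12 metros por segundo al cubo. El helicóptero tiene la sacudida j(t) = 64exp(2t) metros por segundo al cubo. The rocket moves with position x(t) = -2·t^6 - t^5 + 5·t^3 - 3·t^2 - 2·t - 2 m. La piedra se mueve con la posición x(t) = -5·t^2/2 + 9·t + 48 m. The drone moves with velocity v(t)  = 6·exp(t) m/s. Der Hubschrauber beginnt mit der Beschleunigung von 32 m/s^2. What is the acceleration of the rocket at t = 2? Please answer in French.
En partant de la position x(t) = -2·t^6 - t^5 + 5·t^3 - 3·t^2 - 2·t - 2, nous prenons 2 dérivées. En prenant d/dt de x(t), nous trouvons v(t) = -12·t^5 - 5·t^4 + 15·t^2 - 6·t - 2. En prenant d/dt de v(t), nous trouvons a(t) = -60·t^4 - 20·t^3 + 30·t - 6. En utilisant a(t) = -60·t^4 - 20·t^3 + 30·t - 6 et en substituant t = 2, nous trouvons a = -1066.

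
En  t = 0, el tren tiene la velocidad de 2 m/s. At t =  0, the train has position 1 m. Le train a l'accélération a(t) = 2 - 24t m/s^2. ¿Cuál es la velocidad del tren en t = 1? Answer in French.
Nous devons trouver la primitive de notre équation de l'accélération a(t) = 2 - 24·t 1 fois. En intégrant l'accélération et en utilisant la condition initiale v(0) = 2, nous obtenons v(t) = -12·t^2 + 2·t + 2. De l'équation de la vitesse v(t) = -12·t^2 + 2·t + 2, nous substituons t = 1 pour obtenir v = -8.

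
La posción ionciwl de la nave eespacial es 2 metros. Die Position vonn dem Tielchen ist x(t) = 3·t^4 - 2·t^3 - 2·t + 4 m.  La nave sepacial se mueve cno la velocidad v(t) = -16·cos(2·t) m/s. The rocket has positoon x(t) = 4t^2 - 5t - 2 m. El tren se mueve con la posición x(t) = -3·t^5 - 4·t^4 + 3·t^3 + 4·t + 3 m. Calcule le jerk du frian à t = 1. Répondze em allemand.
Ausgehend von der Position x(t) = -3·t^5 - 4·t^4 + 3·t^3 + 4·t + 3, nehmen wir 3 Ableitungen. Die Ableitung von der Position ergibt die Geschwindigkeit: v(t) = -15·t^4 - 16·t^3 + 9·t^2 + 4. Durch Ableiten von der Geschwindigkeit erhalten wir die Beschleunigung: a(t) = -60·t^3 - 48·t^2 + 18·t. Die Ableitung von der Beschleunigung ergibt den Ruck: j(t) = -180·t^2 - 96·t + 18. Mit j(t) = -180·t^2 - 96·t + 18 und Einsetzen von t = 1, finden wir j = -258.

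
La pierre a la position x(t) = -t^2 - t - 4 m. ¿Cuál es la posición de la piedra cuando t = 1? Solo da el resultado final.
x(1) = -6.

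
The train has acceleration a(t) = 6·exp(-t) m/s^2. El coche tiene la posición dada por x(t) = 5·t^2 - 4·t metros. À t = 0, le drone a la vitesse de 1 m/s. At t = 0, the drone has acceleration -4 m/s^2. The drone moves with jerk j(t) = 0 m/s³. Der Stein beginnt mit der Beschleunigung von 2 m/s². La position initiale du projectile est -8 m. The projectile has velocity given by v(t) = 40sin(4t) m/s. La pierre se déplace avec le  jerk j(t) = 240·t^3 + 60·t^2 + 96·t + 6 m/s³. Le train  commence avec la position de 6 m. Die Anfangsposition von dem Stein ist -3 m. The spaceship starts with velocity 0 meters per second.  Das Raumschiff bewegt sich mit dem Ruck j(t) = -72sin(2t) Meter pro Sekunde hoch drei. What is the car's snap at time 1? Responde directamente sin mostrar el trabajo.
s(1) = 0.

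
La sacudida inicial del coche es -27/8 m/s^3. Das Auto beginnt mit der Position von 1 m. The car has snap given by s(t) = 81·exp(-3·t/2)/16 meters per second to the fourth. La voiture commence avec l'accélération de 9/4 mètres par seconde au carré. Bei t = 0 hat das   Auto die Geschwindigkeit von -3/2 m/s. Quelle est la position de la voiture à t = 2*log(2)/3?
En partant du snap s(t) = 81·exp(-3·t/2)/16, nous prenons 4 intégrales. En prenant ∫s(t)dt et en appliquant j(0) = -27/8, nous trouvons j(t) = -27·exp(-3·t/2)/8. En prenant ∫j(t)dt et en appliquant a(0) = 9/4, nous trouvons a(t) = 9·exp(-3·t/2)/4. La primitive de l'accélération, avec v(0) = -3/2, donne la vitesse: v(t) = -3·exp(-3·t/2)/2. La primitive de la vitesse, avec x(0) = 1, donne la position: x(t) = exp(-3·t/2). Nous avons la position x(t) = exp(-3·t/2). En substituant t = 2*log(2)/3: x(2*log(2)/3) = 1/2.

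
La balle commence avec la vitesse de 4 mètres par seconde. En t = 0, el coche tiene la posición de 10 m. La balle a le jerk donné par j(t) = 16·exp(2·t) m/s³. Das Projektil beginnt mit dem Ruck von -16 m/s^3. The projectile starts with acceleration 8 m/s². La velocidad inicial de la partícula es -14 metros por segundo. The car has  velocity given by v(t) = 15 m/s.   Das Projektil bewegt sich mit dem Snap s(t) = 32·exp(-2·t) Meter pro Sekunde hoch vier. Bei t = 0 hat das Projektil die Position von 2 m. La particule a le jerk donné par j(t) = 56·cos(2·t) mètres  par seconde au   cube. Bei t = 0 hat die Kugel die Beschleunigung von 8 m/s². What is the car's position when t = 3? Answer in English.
To find the answer, we compute 1 integral of v(t) = 15. The antiderivative of velocity, with x(0) = 10, gives position: x(t) = 15·t + 10. From the given position equation x(t) = 15·t + 10, we substitute t = 3 to get x = 55.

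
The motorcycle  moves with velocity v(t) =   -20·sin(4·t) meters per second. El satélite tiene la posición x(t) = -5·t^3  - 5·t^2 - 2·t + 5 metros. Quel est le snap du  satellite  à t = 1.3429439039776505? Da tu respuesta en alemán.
Wir müssen unsere Gleichung für die Position x(t) = -5·t^3 - 5·t^2 - 2·t + 5 4-mal ableiten. Durch Ableiten von der Position erhalten wir die Geschwindigkeit: v(t) = -15·t^2 - 10·t - 2. Die Ableitung von der Geschwindigkeit ergibt die Beschleunigung: a(t) = -30·t - 10. Die Ableitung von der Beschleunigung ergibt den Ruck: j(t) = -30. Die Ableitung von dem Ruck ergibt den Snap: s(t) = 0. Aus der Gleichung für den Snap s(t) = 0, setzen wir t = 1.3429439039776505 ein und erhalten s = 0.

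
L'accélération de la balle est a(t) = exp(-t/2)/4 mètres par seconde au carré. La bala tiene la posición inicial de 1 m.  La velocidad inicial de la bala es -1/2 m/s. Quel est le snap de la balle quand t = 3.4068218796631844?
Nous devons dériver notre équation de l'accélération a(t) = exp(-t/2)/4 2 fois. En prenant d/dt de a(t), nous trouvons j(t) = -exp(-t/2)/8. En dérivant le jerk, nous obtenons le snap: s(t) = exp(-t/2)/16. Nous avons le snap s(t) = exp(-t/2)/16. En substituant t = 3.4068218796631844: s(3.4068218796631844) = 0.0113788414408376.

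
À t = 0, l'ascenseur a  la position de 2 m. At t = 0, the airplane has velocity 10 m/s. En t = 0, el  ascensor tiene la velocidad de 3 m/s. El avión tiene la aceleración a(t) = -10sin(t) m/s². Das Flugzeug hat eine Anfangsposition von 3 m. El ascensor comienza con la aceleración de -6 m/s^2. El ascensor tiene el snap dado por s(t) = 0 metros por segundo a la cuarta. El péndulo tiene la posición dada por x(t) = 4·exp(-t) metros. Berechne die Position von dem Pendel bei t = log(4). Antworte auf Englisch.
From the given position equation x(t) = 4·exp(-t), we substitute t = log(4) to get x = 1.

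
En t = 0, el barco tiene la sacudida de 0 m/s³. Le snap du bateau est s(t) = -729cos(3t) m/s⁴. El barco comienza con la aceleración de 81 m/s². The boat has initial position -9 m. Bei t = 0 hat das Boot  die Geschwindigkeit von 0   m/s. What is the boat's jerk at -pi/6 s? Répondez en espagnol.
Partiendo del snap s(t) = -729·cos(3·t), tomamos 1 antiderivada. Tomando ∫s(t)dt y aplicando j(0) = 0, encontramos j(t) = -243·sin(3·t). De la ecuación de la sacudida j(t) = -243·sin(3·t), sustituimos t = -pi/6 para obtener j = 243.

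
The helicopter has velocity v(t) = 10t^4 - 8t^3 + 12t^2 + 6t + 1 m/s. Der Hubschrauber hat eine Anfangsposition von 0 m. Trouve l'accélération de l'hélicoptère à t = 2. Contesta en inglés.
To solve this, we need to take 1 derivative of our velocity equation v(t) = 10·t^4 - 8·t^3 + 12·t^2 + 6·t + 1. Differentiating velocity, we get acceleration: a(t) = 40·t^3 - 24·t^2 + 24·t + 6. From the given acceleration equation a(t) = 40·t^3 - 24·t^2 + 24·t + 6, we substitute t = 2 to get a = 278.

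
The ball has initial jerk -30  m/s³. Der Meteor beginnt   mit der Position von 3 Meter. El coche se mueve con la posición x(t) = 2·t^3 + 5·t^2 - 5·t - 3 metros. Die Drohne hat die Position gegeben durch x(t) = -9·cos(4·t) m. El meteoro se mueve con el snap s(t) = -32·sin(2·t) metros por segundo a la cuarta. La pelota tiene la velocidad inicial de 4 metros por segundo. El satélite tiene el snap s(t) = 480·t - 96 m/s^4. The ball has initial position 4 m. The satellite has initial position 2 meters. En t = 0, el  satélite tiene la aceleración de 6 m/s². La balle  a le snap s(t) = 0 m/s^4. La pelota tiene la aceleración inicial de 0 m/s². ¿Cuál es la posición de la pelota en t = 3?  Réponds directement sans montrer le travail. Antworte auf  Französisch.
x(3) = -119.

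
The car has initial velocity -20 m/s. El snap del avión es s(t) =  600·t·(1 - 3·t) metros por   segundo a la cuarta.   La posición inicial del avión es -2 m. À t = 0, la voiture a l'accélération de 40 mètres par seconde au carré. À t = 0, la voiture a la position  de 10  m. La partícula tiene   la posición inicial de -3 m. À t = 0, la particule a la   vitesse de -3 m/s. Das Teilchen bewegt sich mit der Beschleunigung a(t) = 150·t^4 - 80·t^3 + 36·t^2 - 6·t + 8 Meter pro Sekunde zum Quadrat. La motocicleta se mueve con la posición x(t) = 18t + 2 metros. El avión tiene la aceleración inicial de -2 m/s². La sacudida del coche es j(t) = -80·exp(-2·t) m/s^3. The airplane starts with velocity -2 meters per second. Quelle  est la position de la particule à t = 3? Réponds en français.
Pour résoudre ceci, nous devons prendre 2 primitives de notre équation de l'accélération a(t) = 150·t^4 - 80·t^3 + 36·t^2 - 6·t + 8. En intégrant l'accélération et en utilisant la condition initiale v(0) = -3, nous obtenons v(t) = 30·t^5 - 20·t^4 + 12·t^3 - 3·t^2 + 8·t - 3. En intégrant la vitesse et en utilisant la condition initiale x(0) = -3, nous obtenons x(t) = 5·t^6 - 4·t^5 + 3·t^4 - t^3 + 4·t^2 - 3·t - 3. Nous avons la position x(t) = 5·t^6 - 4·t^5 + 3·t^4 - t^3 + 4·t^2 - 3·t - 3. En substituant t = 3: x(3) = 2913.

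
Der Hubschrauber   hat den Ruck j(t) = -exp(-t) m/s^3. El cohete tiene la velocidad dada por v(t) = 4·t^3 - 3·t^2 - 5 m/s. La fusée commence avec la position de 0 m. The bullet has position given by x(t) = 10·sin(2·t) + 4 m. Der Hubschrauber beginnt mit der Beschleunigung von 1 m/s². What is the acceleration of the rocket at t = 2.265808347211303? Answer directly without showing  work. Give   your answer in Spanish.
La aceleración en t = 2.265808347211303 es a = 48.0117995122412.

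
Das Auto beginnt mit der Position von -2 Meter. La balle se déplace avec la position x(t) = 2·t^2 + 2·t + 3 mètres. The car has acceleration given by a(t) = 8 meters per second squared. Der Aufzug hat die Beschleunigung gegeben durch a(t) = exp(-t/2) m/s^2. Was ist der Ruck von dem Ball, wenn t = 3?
Wir müssen unsere Gleichung für die Position x(t) = 2·t^2 + 2·t + 3 3-mal ableiten. Durch Ableiten von der Position erhalten wir die Geschwindigkeit: v(t) = 4·t + 2. Die Ableitung von der Geschwindigkeit ergibt die Beschleunigung: a(t) = 4. Durch Ableiten von der Beschleunigung erhalten wir den Ruck: j(t) = 0. Mit j(t) = 0 und Einsetzen von t = 3, finden wir j = 0.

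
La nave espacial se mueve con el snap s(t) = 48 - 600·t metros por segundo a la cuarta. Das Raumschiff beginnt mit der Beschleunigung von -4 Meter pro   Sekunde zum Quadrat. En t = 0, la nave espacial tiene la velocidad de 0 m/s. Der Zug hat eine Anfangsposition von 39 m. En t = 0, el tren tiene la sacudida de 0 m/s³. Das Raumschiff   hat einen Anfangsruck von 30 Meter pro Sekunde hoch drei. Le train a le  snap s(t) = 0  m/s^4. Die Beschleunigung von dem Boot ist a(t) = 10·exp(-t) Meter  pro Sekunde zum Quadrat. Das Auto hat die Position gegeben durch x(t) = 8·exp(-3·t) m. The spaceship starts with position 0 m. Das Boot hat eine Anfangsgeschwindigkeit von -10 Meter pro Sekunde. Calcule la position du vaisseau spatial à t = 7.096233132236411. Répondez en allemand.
Um dies zu lösen, müssen wir 4 Stammfunktionen unserer Gleichung für den Snap s(t) = 48 - 600·t finden. Durch Integration von dem Snap und Verwendung der Anfangsbedingung j(0) = 30, erhalten wir j(t) = -300·t^2 + 48·t + 30. Durch Integration von dem Ruck und Verwendung der Anfangsbedingung a(0) = -4, erhalten wir a(t) = -100·t^3 + 24·t^2 + 30·t - 4. Die Stammfunktion von der Beschleunigung, mit v(0) = 0, ergibt die Geschwindigkeit: v(t) = t·(-25·t^3 + 8·t^2 + 15·t - 4). Mit ∫v(t)dt und Anwendung von x(0) = 0, finden wir x(t) = -5·t^5 + 2·t^4 + 5·t^3 - 2·t^2. Wir haben die Position x(t) = -5·t^5 + 2·t^4 + 5·t^3 - 2·t^2. Durch Einsetzen von t = 7.096233132236411: x(7.096233132236411) = -83214.8609379858.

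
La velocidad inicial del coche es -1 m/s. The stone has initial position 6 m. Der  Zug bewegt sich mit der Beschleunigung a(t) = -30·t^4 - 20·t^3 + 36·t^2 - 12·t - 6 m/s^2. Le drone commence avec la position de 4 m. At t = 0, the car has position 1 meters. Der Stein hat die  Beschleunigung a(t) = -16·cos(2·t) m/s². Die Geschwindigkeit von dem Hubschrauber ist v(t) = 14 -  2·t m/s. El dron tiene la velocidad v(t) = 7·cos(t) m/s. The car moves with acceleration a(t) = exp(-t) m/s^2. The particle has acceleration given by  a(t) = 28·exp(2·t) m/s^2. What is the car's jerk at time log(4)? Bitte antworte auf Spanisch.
Partiendo de la aceleración a(t) = exp(-t), tomamos 1 derivada. Tomando d/dt de a(t), encontramos j(t) = -exp(-t). De la ecuación de la sacudida j(t) = -exp(-t), sustituimos t = log(4) para obtener j = -1/4.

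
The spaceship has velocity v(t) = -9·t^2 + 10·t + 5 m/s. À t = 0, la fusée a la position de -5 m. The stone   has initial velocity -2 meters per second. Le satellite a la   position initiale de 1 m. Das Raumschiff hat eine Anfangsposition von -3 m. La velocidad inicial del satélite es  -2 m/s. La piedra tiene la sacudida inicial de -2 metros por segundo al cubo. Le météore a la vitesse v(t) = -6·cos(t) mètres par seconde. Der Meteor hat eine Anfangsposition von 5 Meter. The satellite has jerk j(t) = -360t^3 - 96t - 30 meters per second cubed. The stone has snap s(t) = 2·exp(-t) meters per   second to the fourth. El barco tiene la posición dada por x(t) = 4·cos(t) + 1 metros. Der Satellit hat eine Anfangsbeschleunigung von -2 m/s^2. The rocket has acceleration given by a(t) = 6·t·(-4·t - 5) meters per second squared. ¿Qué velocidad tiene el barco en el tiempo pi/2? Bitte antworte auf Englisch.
Starting from position x(t) = 4·cos(t) + 1, we take 1 derivative. Differentiating position, we get velocity: v(t) = -4·sin(t). We have velocity v(t) = -4·sin(t). Substituting t = pi/2: v(pi/2) = -4.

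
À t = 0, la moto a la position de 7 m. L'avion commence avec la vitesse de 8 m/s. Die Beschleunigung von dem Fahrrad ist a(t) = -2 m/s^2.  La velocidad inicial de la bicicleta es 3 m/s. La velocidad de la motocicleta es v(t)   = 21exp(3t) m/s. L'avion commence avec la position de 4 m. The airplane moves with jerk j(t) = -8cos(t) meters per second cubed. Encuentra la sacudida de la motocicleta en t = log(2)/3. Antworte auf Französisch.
En partant de la vitesse v(t) = 21·exp(3·t), nous prenons 2 dérivées. En dérivant la vitesse, nous obtenons l'accélération: a(t) = 63·exp(3·t). En prenant d/dt de a(t), nous trouvons j(t) = 189·exp(3·t). De l'équation du jerk j(t) = 189·exp(3·t), nous substituons t = log(2)/3 pour obtenir j = 378.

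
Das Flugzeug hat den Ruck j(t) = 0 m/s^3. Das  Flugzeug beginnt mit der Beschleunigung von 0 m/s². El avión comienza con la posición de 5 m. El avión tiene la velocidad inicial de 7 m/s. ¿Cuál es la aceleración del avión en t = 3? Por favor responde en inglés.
To solve this, we need to take 1 integral of our jerk equation j(t) = 0. Taking ∫j(t)dt and applying a(0) = 0, we find a(t) = 0. We have acceleration a(t) = 0. Substituting t = 3: a(3) = 0.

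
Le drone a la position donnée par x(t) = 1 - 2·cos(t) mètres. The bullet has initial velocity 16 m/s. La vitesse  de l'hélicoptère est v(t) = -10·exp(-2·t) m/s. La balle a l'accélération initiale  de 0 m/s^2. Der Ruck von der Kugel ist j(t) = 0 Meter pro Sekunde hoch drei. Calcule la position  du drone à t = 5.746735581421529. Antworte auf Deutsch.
Mit x(t) = 1 - 2·cos(t) und Einsetzen von t = 5.746735581421529, finden wir x = -0.719057191662205.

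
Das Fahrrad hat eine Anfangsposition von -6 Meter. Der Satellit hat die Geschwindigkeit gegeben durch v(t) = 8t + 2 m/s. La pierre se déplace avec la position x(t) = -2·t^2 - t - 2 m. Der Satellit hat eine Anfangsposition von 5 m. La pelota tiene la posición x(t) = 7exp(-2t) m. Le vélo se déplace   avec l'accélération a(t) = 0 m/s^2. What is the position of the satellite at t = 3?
We need to integrate our velocity equation v(t) = 8·t + 2 1 time. Finding the antiderivative of v(t) and using x(0) = 5: x(t) = 4·t^2 + 2·t + 5. We have position x(t) = 4·t^2 + 2·t + 5. Substituting t = 3: x(3) = 47.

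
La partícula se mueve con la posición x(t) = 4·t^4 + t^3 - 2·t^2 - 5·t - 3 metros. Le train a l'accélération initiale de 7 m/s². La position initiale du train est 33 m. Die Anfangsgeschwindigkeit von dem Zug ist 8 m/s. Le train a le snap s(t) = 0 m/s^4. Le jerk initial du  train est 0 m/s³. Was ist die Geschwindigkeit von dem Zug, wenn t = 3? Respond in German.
Um dies zu lösen, müssen wir 3 Integrale unserer Gleichung für den Snap s(t) = 0 finden. Das Integral von dem Snap, mit j(0) = 0, ergibt den Ruck: j(t) = 0. Mit ∫j(t)dt und Anwendung von a(0) = 7, finden wir a(t) = 7. Durch Integration von der Beschleunigung und Verwendung der Anfangsbedingung v(0) = 8, erhalten wir v(t) = 7·t + 8. Wir haben die Geschwindigkeit v(t) = 7·t + 8. Durch Einsetzen von t = 3: v(3) = 29.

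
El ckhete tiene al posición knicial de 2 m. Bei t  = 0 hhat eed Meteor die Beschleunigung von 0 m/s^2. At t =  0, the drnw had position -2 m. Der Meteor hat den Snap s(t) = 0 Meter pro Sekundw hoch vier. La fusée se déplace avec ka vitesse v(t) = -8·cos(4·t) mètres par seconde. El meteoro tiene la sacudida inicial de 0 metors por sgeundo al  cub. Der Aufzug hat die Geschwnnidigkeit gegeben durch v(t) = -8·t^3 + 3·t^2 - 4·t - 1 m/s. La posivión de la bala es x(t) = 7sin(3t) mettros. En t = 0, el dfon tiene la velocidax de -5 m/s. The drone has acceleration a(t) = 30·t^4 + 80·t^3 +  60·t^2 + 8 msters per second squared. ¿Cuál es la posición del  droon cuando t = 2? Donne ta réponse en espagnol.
Partiendo de la aceleración a(t) = 30·t^4 + 80·t^3 + 60·t^2 + 8, tomamos 2 integrales. La integral de la aceleración, con v(0) = -5, da la velocidad: v(t) = 6·t^5 + 20·t^4 + 20·t^3 + 8·t - 5. Integrando la velocidad y usando la condición inicial x(0) = -2, obtenemos x(t) = t^6 + 4·t^5 + 5·t^4 + 4·t^2 - 5·t - 2. Usando x(t) = t^6 + 4·t^5 + 5·t^4 + 4·t^2 - 5·t - 2 y sustituyendo t = 2, encontramos x = 276.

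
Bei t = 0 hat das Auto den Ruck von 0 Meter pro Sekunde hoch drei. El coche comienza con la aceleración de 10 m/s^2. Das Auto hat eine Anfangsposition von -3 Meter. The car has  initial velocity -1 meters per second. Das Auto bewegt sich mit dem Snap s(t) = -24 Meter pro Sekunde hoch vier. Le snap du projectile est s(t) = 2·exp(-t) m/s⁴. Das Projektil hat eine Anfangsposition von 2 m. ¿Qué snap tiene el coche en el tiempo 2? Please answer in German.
Wir haben den Snap s(t) = -24. Durch Einsetzen von t = 2: s(2) = -24.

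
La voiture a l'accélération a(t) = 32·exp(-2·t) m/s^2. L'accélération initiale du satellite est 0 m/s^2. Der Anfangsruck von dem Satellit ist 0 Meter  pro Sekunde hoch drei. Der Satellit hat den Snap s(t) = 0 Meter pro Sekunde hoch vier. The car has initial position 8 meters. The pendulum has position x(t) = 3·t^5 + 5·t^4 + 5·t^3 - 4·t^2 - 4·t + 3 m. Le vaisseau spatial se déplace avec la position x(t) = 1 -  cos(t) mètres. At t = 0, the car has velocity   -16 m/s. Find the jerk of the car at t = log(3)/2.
We must differentiate our acceleration equation a(t) = 32·exp(-2·t) 1 time. Differentiating acceleration, we get jerk: j(t) = -64·exp(-2·t). From the given jerk equation j(t) = -64·exp(-2·t), we substitute t = log(3)/2 to get j = -64/3.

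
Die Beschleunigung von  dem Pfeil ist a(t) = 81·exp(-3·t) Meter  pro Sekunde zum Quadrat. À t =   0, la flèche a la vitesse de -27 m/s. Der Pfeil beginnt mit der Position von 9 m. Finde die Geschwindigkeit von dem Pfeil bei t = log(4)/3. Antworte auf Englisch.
We must find the integral of our acceleration equation a(t) = 81·exp(-3·t) 1 time. Finding the integral of a(t) and using v(0) = -27: v(t) = -27·exp(-3·t). Using v(t) = -27·exp(-3·t) and substituting t = log(4)/3, we find v = -27/4.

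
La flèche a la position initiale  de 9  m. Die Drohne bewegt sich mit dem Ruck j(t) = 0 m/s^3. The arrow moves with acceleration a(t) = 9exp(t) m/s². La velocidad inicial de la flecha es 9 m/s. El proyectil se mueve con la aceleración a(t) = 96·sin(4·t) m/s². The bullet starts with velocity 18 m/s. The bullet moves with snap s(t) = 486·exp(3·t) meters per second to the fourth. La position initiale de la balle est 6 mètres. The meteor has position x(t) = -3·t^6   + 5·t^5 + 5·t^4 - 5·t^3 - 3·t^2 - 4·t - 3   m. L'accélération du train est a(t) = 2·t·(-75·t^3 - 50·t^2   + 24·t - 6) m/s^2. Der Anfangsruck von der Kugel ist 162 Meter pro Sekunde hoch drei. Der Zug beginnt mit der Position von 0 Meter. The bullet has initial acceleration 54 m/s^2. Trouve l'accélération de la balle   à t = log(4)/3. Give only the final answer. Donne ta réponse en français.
a(log(4)/3) = 216.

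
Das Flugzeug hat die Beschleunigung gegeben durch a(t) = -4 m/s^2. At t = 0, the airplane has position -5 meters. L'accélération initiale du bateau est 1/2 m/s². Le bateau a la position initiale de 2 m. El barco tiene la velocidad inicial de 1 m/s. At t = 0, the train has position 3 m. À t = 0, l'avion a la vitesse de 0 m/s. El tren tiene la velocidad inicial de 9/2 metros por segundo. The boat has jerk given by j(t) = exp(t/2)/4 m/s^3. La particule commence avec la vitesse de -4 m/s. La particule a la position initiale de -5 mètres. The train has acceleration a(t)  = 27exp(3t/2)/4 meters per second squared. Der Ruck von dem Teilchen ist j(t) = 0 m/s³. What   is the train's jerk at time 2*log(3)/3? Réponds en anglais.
To solve this, we need to take 1 derivative of our acceleration equation a(t) = 27·exp(3·t/2)/4. Differentiating acceleration, we get jerk: j(t) = 81·exp(3·t/2)/8. Using j(t) = 81·exp(3·t/2)/8 and substituting t = 2*log(3)/3, we find j = 243/8.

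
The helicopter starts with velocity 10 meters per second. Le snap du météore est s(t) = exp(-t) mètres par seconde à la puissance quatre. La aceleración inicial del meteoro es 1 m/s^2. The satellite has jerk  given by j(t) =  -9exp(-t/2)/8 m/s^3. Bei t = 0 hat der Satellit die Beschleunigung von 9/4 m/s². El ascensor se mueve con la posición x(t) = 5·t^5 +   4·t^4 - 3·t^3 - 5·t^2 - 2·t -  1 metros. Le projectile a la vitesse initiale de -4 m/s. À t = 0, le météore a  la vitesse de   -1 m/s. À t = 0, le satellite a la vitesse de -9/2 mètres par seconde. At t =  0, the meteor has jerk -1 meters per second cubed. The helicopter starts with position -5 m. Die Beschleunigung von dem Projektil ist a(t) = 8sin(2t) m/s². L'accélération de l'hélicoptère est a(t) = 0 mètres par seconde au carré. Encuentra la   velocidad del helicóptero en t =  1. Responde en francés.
En partant de l'accélération a(t) = 0, nous prenons 1 intégrale. L'intégrale de l'accélération est la vitesse. En utilisant v(0) = 10, nous obtenons v(t) = 10. De l'équation de la vitesse v(t) = 10, nous substituons t = 1 pour obtenir v = 10.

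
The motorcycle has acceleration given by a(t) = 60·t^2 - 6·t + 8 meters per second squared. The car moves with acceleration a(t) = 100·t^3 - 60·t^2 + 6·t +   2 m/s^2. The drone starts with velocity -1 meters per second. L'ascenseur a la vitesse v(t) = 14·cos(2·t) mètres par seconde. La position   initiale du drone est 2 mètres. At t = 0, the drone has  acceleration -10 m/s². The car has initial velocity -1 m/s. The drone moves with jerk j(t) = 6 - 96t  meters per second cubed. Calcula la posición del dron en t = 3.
Necesitamos integrar nuestra ecuación de la sacudida j(t) = 6 - 96·t 3 veces. Integrando la sacudida y usando la condición inicial a(0) = -10, obtenemos a(t) = -48·t^2 + 6·t - 10. La antiderivada de la aceleración, con v(0) = -1, da la velocidad: v(t) = -16·t^3 + 3·t^2 - 10·t - 1. La integral de la velocidad, con x(0) = 2, da la posición: x(t) = -4·t^4 + t^3 - 5·t^2 - t + 2. De la ecuación de la posición x(t) = -4·t^4 + t^3 - 5·t^2 - t + 2, sustituimos t = 3 para obtener x = -343.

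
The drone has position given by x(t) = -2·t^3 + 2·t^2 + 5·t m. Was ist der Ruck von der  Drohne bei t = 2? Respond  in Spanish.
Para resolver esto, necesitamos tomar 3 derivadas de nuestra ecuación de la posición x(t) = -2·t^3 + 2·t^2 + 5·t. Derivando la posición, obtenemos la velocidad: v(t) = -6·t^2 + 4·t + 5. La derivada de la velocidad da la aceleración: a(t) = 4 - 12·t. La derivada de la aceleración da la sacudida: j(t) = -12. De la ecuación de la sacudida j(t) = -12, sustituimos t = 2 para obtener j = -12.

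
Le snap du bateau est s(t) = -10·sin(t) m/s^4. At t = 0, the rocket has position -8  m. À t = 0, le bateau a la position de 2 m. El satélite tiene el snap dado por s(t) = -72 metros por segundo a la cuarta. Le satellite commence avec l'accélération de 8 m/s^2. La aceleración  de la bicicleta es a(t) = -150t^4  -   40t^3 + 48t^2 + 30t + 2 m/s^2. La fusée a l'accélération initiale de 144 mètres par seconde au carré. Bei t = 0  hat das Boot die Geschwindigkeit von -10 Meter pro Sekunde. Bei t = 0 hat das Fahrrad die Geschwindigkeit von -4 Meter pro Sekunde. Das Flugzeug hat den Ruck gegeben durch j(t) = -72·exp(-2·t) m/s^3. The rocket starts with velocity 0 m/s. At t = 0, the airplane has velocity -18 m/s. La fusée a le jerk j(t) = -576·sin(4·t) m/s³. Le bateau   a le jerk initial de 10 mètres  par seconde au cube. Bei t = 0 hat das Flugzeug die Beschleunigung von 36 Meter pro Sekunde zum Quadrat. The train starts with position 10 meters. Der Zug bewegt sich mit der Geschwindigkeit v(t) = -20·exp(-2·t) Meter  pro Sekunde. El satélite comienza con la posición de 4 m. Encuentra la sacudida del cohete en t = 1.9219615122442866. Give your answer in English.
We have jerk j(t) = -576·sin(4·t). Substituting t = 1.9219615122442866: j(1.9219615122442866) = -568.069169405264.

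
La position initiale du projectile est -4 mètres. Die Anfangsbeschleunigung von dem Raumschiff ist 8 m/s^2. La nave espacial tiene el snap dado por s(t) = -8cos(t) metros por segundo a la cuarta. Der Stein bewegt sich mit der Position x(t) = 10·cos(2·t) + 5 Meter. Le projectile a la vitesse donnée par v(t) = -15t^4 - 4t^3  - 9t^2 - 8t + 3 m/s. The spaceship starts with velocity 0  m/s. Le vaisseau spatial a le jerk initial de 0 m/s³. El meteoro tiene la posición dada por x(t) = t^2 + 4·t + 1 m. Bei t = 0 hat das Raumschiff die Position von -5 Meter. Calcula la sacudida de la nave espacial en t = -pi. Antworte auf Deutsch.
Ausgehend von dem Snap s(t) = -8·cos(t), nehmen wir 1 Integral. Durch Integration von dem Snap und Verwendung der Anfangsbedingung j(0) = 0, erhalten wir j(t) = -8·sin(t). Mit j(t) = -8·sin(t) und Einsetzen von t = -pi, finden wir j = 0.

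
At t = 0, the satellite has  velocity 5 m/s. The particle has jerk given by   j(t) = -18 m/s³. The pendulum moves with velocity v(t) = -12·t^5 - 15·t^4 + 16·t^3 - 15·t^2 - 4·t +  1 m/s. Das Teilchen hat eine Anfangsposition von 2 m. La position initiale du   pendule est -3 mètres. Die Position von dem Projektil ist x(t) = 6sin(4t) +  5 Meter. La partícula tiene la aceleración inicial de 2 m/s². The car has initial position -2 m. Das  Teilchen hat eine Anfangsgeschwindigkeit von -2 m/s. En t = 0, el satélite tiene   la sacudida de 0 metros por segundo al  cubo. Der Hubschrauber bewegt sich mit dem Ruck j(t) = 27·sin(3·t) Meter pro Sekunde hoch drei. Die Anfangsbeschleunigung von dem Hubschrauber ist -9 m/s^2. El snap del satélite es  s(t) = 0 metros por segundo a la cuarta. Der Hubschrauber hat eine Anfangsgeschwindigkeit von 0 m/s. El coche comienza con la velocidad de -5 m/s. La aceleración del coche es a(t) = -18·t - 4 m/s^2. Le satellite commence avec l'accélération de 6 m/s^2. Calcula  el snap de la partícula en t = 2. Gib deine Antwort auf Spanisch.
Para resolver esto, necesitamos tomar 1 derivada de nuestra ecuación de la sacudida j(t) = -18. Tomando d/dt de j(t), encontramos s(t) = 0. Usando s(t) = 0 y sustituyendo t = 2, encontramos s = 0.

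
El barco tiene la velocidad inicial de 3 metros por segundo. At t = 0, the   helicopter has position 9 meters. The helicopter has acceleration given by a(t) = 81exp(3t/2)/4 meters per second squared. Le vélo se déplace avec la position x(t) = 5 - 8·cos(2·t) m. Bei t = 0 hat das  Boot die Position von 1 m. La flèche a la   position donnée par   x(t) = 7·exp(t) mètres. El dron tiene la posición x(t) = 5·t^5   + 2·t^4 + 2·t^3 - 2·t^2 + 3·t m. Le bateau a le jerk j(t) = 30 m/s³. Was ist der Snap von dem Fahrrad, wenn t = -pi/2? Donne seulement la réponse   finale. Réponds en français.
Le snap à t = -pi/2 est s = 128.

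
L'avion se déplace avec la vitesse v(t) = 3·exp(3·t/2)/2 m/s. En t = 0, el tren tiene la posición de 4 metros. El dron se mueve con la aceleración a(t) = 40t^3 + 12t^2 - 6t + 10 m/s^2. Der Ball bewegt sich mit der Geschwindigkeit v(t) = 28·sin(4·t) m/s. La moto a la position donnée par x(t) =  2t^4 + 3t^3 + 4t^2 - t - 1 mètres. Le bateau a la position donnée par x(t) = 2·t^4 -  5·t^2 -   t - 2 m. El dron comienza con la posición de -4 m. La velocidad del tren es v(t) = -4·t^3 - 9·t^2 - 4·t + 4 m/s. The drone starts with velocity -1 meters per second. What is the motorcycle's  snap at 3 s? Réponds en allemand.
Ausgehend von der Position x(t) = 2·t^4 + 3·t^3 + 4·t^2 - t - 1, nehmen wir 4 Ableitungen. Mit d/dt von x(t) finden wir v(t) = 8·t^3 + 9·t^2 + 8·t - 1. Die Ableitung von der Geschwindigkeit ergibt die Beschleunigung: a(t) = 24·t^2 + 18·t + 8. Mit d/dt von a(t) finden wir j(t) = 48·t + 18. Mit d/dt von j(t) finden wir s(t) = 48. Aus der Gleichung für den Snap s(t) = 48, setzen wir t = 3 ein und erhalten s = 48.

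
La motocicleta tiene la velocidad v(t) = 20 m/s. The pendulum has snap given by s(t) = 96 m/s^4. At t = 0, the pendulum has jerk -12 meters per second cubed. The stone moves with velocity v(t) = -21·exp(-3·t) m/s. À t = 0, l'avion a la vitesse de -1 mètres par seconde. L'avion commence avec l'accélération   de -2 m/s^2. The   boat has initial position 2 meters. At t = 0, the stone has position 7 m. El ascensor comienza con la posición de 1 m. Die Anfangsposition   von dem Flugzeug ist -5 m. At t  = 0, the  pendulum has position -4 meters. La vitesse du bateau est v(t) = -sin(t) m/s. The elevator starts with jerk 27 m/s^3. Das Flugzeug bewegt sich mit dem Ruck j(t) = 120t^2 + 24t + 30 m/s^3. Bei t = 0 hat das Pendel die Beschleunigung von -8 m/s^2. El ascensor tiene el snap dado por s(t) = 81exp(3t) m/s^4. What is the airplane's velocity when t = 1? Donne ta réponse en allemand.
Wir müssen unsere Gleichung für den Ruck j(t) = 120·t^2 + 24·t + 30 2-mal integrieren. Die Stammfunktion von dem Ruck ist die Beschleunigung. Mit a(0) = -2 erhalten wir a(t) = 40·t^3 + 12·t^2 + 30·t - 2. Mit ∫a(t)dt und Anwendung von v(0) = -1, finden wir v(t) = 10·t^4 + 4·t^3 + 15·t^2 - 2·t - 1. Aus der Gleichung für die Geschwindigkeit v(t) = 10·t^4 + 4·t^3 + 15·t^2 - 2·t - 1, setzen wir t = 1 ein und erhalten v = 26.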